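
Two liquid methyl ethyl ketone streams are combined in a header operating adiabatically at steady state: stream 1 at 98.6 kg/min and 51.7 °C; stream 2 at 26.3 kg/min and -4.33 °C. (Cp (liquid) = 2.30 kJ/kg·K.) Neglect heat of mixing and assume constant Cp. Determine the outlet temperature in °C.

Adiabatic, steady state ⇒ Σ ṁᵢCp,ᵢ(T_out − Tᵢ) = 0
T_out = Σ ṁᵢCp,ᵢTᵢ / Σ ṁᵢCp,ᵢ
      = 11463 / 287.27 = 39.902 °C

T_out = 39.9 °C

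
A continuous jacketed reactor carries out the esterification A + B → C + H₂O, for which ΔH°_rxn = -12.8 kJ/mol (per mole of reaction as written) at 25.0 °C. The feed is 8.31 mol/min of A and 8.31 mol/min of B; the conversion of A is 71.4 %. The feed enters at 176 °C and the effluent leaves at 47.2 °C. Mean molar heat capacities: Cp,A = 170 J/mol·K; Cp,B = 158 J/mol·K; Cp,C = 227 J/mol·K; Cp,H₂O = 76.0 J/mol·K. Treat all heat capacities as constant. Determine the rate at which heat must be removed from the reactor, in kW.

Q_out = 7.17 kW

Extent of reaction ξ = 0.714 × 8.31 = 5.9333 mol/min
Reaction term: ξ·ΔH°_rxn = 5.9333 × -12.8 = -75.947 kJ/min
Sensible, feed 176→25 °C: -411.58 kJ/min
Outlet flows (mol/min): A 2.3767, B 2.3767, C 5.9333, H₂O 5.9333
Sensible, products 25→47.2 °C: 57.217 kJ/min
Q = ΔH = -430.31 kJ/min = -7.1718 kW
Heat removed = 7.1718 kW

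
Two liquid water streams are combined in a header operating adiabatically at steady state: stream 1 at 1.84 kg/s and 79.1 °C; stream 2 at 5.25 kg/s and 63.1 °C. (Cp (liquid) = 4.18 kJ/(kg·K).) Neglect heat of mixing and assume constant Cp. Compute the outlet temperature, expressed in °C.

T_out = 67.3 °C

Adiabatic, steady state ⇒ Σ ṁᵢCp,ᵢ(T_out − Tᵢ) = 0
Σ ṁᵢCp,ᵢTᵢ = 1.84×4.18×79.1 + 5.25×4.18×63.1 = 1993.1
Σ ṁᵢCp,ᵢ = 1.84×4.18 + 5.25×4.18 = 29.636
T_out = 1993.1 / 29.636 = 67.252 °C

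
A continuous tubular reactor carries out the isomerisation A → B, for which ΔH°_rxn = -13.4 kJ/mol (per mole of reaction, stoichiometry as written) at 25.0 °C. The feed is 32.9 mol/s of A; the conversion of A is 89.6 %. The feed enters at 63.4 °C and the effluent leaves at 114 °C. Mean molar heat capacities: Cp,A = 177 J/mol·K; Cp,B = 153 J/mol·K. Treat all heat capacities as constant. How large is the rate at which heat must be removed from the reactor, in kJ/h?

Extent of reaction ξ = 0.896 × 32.9 = 29.478 mol/s
Reaction term: ξ·ΔH°_rxn = 29.478 × -13.4 = -395.01 kJ/s
Sensible, feed 63.4→25 °C: -223.61 kJ/s
Outlet flows (mol/s): A 3.4216, B 29.478
Sensible, products 25→114 °C: 455.31 kJ/s
Q = ΔH = -163.32 kJ/s = -163.32 kW
Heat removed = 587940 kJ/h

Q_out = 588000 kJ/h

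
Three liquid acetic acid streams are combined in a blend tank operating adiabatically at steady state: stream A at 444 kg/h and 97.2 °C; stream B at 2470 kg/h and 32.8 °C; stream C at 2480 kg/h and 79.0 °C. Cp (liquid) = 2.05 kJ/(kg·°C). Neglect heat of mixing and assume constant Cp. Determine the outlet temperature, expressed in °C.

T_out = 59.3 °C

Energy balance with Q = 0: Σ ṁᵢCp,ᵢ(T_out − Tᵢ) = 0
Σ ṁᵢCp,ᵢTᵢ = 444×2.05×97.2 + 2470×2.05×32.8 + 2480×2.05×79.0 = 656190
Σ ṁᵢCp,ᵢ = 444×2.05 + 2470×2.05 + 2480×2.05 = 11058
T_out = 656190 / 11058 = 59.342 °C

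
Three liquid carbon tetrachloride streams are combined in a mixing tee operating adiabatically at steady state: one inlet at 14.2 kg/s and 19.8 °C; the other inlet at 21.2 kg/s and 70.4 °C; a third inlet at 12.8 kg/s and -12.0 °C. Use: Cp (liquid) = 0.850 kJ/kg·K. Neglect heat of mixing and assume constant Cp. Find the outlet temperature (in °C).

No heat crosses the boundary, so H_out = H_in.
Σ ṁᵢCp,ᵢTᵢ = 14.2×0.850×19.8 + 21.2×0.850×70.4 + 12.8×0.850×-12.0 = 1377
Σ ṁᵢCp,ᵢ = 14.2×0.850 + 21.2×0.850 + 12.8×0.850 = 40.97
T_out = 1377 / 40.97 = 33.611 °C

T_out = 33.6 °C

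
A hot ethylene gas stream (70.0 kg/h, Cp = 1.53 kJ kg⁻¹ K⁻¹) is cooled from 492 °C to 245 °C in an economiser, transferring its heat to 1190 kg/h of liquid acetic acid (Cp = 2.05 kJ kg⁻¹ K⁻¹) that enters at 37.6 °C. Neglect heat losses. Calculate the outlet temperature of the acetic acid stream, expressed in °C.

Heat released by hot stream: Q = 70.0 × 1.53 × (492 − 245) = 26454 kJ/h
Energy balance on cold side (adiabatic exchanger): Q = ṁ_c·Cp_c·(T_c,out − T_c,in)
T_c,out = 37.6 + 26454/(1190 × 2.05) = 48.444 °C

T_c,out = 48.4 °C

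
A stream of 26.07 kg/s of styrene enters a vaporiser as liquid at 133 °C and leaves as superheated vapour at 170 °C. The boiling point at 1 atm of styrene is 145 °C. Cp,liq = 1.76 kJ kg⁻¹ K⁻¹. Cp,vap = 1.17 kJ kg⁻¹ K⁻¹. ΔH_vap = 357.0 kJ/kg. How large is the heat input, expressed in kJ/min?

liquid 133→145 °C: 21.12 kJ/kg
vaporisation at 145 °C: 357 kJ/kg
vapour 145→170 °C: 29.25 kJ/kg
Δh = 21.12 + 357 + 29.25 = 407.37 kJ/kg
Q = ṁ·Δh = 26.07 kg/s × 407.37 kJ/kg = 10620 kJ/s
|Q| = 10620 kW = 637210 kJ/min

Q = 637000 kJ/min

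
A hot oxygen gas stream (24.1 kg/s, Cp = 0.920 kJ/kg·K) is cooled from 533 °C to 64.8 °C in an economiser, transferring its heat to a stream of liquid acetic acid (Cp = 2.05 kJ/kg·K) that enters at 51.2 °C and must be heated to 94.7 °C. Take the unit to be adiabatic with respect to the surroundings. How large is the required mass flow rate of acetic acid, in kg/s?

ṁ_c = 116 kg/s

Heat released by hot stream: Q = 24.1 × 0.920 × (533 − 64.8) = 10381 kJ/s
Energy balance on cold side (adiabatic exchanger): Q = ṁ_c·Cp_c·(T_c,out − T_c,in)
ṁ_c = 10381 / [2.05 × (94.7 − 51.2)] = 116.41 kg/s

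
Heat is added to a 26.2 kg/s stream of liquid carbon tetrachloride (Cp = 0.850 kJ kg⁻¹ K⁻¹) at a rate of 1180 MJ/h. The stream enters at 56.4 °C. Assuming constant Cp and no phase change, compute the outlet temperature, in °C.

T_out = 71.1 °C

Q = 1180 MJ/h = 327.78 kJ/s
ΔT = Q/(ṁ·Cp) = 327.78/(26.2×0.850) = 14.718 K
T_out = 56.4 + 14.718 = 71.118 °C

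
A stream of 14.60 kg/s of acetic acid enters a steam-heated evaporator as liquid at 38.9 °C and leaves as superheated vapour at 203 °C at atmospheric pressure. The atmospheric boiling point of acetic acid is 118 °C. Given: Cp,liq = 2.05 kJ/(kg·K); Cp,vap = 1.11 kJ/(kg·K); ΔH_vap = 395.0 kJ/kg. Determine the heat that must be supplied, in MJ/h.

liquid 38.9→118 °C: 162.15 kJ/kg
vaporisation at 118 °C: 395 kJ/kg
vapour 118→203 °C: 94.35 kJ/kg
Δh = 162.15 + 395 + 94.35 = 651.5 kJ/kg
Q = ṁ·Δh = 14.60 kg/s × 651.5 kJ/kg = 9512 kJ/s
|Q| = 9512 kW = 34243 MJ/h

Q = 34200 MJ/h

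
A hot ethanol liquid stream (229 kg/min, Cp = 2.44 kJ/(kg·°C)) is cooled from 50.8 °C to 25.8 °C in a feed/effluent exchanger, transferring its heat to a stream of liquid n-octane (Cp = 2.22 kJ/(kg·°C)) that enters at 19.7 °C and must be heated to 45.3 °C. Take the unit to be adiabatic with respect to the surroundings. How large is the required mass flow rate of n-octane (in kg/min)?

Heat released by hot stream: Q = 229 × 2.44 × (50.8 − 25.8) = 13969 kJ/min
Energy balance on cold side (adiabatic exchanger): Q = ṁ_c·Cp_c·(T_c,out − T_c,in)
ṁ_c = 13969 / [2.22 × (45.3 − 19.7)] = 245.79 kg/min

ṁ_c = 246 kg/min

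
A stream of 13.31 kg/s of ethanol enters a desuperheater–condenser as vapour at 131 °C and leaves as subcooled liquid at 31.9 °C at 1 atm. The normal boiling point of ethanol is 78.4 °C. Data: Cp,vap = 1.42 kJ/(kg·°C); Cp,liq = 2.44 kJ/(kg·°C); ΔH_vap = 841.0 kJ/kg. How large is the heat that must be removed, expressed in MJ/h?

vapour 131→78.4 °C: -74.692 kJ/kg
condensation at 78.4 °C: -841 kJ/kg
liquid 78.4→31.9 °C: -113.46 kJ/kg
Δh = -74.692 + -841 + -113.46 = -1029.2 kJ/kg
Q = ṁ·Δh = 13.31 kg/s × -1029.2 kJ/kg = -13698 kJ/s
|Q| = 13698 kW = 49313 MJ/h

Q_c = 49300 MJ/h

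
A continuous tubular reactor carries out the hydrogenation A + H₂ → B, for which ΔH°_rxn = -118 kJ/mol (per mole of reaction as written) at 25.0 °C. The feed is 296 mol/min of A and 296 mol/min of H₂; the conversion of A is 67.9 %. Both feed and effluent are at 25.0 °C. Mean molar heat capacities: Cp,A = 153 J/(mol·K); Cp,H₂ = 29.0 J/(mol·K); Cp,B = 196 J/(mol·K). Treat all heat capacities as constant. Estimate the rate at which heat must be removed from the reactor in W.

Q_out = 395000 W

Extent of reaction ξ = 0.679 × 296 = 200.98 mol/min
Reaction term: ξ·ΔH°_rxn = 200.98 × -118 = -23716 kJ/min
Q = ΔH = -23716 kJ/min = -395.27 kW
Heat removed = 395270 W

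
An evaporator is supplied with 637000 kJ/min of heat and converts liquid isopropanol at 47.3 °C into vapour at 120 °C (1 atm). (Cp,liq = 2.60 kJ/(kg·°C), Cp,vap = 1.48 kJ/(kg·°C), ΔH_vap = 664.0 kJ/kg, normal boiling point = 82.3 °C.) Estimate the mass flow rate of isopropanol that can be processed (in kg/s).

ṁ = 13.1 kg/s

Δh = 2.60×(82.3−47.3) + 664.0 + 1.48×(120−82.3) = 810.8 kJ/kg
Q = 637000 kJ/min = 10617 kJ/s = 10617 kJ/s
ṁ = Q/Δh = 10617 / 810.8 = 13.094 kg/s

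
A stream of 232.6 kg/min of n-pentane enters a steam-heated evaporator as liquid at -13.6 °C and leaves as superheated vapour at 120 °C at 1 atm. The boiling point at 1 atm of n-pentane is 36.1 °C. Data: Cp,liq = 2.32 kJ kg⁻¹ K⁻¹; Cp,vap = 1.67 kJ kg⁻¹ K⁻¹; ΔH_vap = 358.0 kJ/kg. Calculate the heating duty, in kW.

Q = 2380 kW

liquid -13.6→36.1 °C: 115.3 kJ/kg
vaporisation at 36.1 °C: 358 kJ/kg
vapour 36.1→120 °C: 140.11 kJ/kg
Δh = 115.3 + 358 + 140.11 = 613.42 kJ/kg
Q = ṁ·Δh = 232.6 kg/min × 613.42 kJ/kg = 142680 kJ/min
|Q| = 2378 kW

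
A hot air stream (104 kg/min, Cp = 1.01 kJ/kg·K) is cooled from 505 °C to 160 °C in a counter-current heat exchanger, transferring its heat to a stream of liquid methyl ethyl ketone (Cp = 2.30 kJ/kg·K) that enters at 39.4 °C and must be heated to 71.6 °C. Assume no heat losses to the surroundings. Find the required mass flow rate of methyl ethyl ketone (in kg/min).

Heat released by hot stream: Q = 104 × 1.01 × (505 − 160) = 36239 kJ/min
Energy balance on cold side (adiabatic exchanger): Q = ṁ_c·Cp_c·(T_c,out − T_c,in)
ṁ_c = 36239 / [2.30 × (71.6 − 39.4)] = 489.32 kg/min

ṁ_c = 489 kg/min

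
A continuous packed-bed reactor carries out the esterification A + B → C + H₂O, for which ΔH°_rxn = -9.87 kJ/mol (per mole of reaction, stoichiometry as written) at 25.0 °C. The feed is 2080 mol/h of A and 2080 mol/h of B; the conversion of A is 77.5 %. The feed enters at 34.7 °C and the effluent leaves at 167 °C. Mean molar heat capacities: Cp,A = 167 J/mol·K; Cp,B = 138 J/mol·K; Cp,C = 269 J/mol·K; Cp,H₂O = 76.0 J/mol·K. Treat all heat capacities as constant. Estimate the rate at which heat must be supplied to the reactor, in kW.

Extent of reaction ξ = 0.775 × 2080 = 1612 mol/h
Reaction term: ξ·ΔH°_rxn = 1612 × -9.87 = -15910 kJ/h
Sensible, feed 34.7→25 °C: -6153.7 kJ/h
Outlet flows (mol/h): A 468, B 468, C 1612, H₂O 1612
Sensible, products 25→167 °C: 99241 kJ/h
Q = ΔH = 77177 kJ/h = 21.438 kW
Heat supplied = 21.438 kW

Q_in = 21.4 kW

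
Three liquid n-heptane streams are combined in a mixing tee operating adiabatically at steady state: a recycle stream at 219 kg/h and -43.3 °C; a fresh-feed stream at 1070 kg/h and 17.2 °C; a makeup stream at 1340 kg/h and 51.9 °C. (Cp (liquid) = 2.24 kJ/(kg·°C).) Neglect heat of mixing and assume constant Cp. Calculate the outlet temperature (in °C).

T_out = 29.8 °C

Adiabatic, steady state ⇒ Σ ṁᵢCp,ᵢ(T_out − Tᵢ) = 0
Σ ṁᵢCp,ᵢTᵢ = 219×2.24×-43.3 + 1070×2.24×17.2 + 1340×2.24×51.9 = 175770
Σ ṁᵢCp,ᵢ = 219×2.24 + 1070×2.24 + 1340×2.24 = 5889
T_out = 175770 / 5889 = 29.847 °C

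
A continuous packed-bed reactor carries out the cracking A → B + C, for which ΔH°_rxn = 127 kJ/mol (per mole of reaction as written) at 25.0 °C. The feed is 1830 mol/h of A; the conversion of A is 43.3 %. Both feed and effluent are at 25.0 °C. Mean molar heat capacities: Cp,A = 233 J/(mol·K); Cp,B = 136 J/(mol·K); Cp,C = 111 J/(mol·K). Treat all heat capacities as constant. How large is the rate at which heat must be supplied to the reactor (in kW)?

Q_in = 28.0 kW

Extent of reaction ξ = 0.433 × 1830 = 792.39 mol/h
Reaction term: ξ·ΔH°_rxn = 792.39 × 127 = 100630 kJ/h
Q = ΔH = 100630 kJ/h = 27.954 kW
Heat supplied = 27.954 kW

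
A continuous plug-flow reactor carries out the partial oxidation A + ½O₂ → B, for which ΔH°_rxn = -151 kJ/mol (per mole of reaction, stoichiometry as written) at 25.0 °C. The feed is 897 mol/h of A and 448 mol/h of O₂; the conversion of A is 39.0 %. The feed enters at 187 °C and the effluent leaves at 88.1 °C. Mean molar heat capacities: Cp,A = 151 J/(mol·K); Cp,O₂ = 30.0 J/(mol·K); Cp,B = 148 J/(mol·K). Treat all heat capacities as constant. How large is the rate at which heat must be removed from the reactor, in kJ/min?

Extent of reaction ξ = 0.390 × 897 = 349.83 mol/h
Reaction term: ξ·ΔH°_rxn = 349.83 × -151 = -52824 kJ/h
Sensible, feed 187→25 °C: -24120 kJ/h
Outlet flows (mol/h): A 547.17, O₂ 273.09, B 349.83
Sensible, products 25→88.1 °C: 8997.4 kJ/h
Q = ΔH = -67947 kJ/h = -18.874 kW
Heat removed = 1132.4 kJ/min

Q_out = 1130 kJ/min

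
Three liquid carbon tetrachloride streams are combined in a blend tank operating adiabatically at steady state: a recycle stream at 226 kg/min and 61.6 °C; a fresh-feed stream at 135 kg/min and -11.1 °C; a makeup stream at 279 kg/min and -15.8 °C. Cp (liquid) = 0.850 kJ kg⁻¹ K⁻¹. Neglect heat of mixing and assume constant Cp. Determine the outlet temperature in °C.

T_out = 12.5 °C

Energy balance with Q = 0: Σ ṁᵢCp,ᵢ(T_out − Tᵢ) = 0
Σ ṁᵢCp,ᵢTᵢ = 226×0.850×61.6 + 135×0.850×-11.1 + 279×0.850×-15.8 = 6812.7
Σ ṁᵢCp,ᵢ = 226×0.850 + 135×0.850 + 279×0.850 = 544
T_out = 6812.7 / 544 = 12.523 °C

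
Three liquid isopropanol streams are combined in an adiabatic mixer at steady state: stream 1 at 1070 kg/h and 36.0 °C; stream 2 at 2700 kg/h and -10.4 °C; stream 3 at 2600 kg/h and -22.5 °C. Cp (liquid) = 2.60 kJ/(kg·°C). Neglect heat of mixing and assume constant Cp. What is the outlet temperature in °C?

T_out = -7.54 °C

No heat crosses the boundary, so H_out = H_in.
T_out = Σ ṁᵢCp,ᵢTᵢ / Σ ṁᵢCp,ᵢ
      = -124960 / 16562 = -7.5447 °C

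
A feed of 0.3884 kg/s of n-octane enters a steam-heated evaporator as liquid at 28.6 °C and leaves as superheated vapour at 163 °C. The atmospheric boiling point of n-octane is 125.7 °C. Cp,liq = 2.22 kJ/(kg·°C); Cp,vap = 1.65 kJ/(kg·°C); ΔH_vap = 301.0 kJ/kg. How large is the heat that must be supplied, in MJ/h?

Q = 808 MJ/h

liquid 28.6→125.7 °C: 215.56 kJ/kg
vaporisation at 125.7 °C: 301 kJ/kg
vapour 125.7→163 °C: 61.545 kJ/kg
Δh = 215.56 + 301 + 61.545 = 578.11 kJ/kg
Q = ṁ·Δh = 0.3884 kg/s × 578.11 kJ/kg = 224.54 kJ/s
|Q| = 224.54 kW = 808.33 MJ/h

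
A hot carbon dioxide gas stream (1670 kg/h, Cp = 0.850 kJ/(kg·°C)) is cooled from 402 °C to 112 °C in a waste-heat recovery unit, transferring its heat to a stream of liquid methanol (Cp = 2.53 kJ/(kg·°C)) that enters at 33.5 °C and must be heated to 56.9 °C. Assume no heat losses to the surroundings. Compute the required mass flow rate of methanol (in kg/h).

Heat released by hot stream: Q = 1670 × 0.850 × (402 − 112) = 411660 kJ/h
Energy balance on cold side (adiabatic exchanger): Q = ṁ_c·Cp_c·(T_c,out − T_c,in)
ṁ_c = 411660 / [2.53 × (56.9 − 33.5)] = 6953.4 kg/h

ṁ_c = 6950 kg/h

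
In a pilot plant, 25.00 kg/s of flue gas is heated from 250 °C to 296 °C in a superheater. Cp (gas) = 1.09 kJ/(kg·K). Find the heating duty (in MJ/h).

Q = ṁ·Cp·ΔT = 25.00 × 1.09 × (296 − 250) = 1253.5 kJ/s
Heating duty = 4512.6 MJ/h

Q = 4510 MJ/h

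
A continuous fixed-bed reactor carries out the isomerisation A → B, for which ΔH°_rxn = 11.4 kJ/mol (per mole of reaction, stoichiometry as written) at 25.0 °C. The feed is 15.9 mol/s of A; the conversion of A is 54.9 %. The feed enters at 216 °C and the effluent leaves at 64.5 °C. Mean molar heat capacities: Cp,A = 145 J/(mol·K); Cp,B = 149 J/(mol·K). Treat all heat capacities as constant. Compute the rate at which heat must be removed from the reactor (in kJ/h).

Q_out = 894000 kJ/h

Extent of reaction ξ = 0.549 × 15.9 = 8.7291 mol/s
Reaction term: ξ·ΔH°_rxn = 8.7291 × 11.4 = 99.512 kJ/s
Sensible, feed 216→25 °C: -440.35 kJ/s
Outlet flows (mol/s): A 7.1709, B 8.7291
Sensible, products 25→64.5 °C: 92.446 kJ/s
Q = ΔH = -248.39 kJ/s = -248.39 kW
Heat removed = 894210 kJ/h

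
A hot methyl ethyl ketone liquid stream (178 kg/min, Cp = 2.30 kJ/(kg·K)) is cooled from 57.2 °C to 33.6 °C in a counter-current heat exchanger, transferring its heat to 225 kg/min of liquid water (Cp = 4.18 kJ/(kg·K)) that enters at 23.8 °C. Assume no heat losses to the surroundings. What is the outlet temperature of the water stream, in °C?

T_c,out = 34.1 °C

Heat released by hot stream: Q = 178 × 2.30 × (57.2 − 33.6) = 9661.8 kJ/min
Energy balance on cold side (adiabatic exchanger): Q = ṁ_c·Cp_c·(T_c,out − T_c,in)
T_c,out = 23.8 + 9661.8/(225 × 4.18) = 34.073 °C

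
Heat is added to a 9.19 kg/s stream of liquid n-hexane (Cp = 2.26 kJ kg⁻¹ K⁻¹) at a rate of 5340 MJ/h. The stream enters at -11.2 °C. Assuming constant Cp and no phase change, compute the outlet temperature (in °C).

T_out = 60.2 °C

Q = 5340 MJ/h = 1483.3 kJ/s
ΔT = Q/(ṁ·Cp) = 1483.3/(9.19×2.26) = 71.419 K
T_out = -11.2 + 71.419 = 60.219 °C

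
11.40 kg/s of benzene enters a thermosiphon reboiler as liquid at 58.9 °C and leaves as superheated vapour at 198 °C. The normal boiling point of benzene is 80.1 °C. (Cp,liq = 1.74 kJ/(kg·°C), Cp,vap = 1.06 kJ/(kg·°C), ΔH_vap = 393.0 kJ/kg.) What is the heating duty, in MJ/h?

Q = 22800 MJ/h

liquid 58.9→80.1 °C: 36.888 kJ/kg
vaporisation at 80.1 °C: 393 kJ/kg
vapour 80.1→198 °C: 124.97 kJ/kg
Δh = 36.888 + 393 + 124.97 = 554.86 kJ/kg
Q = ṁ·Δh = 11.40 kg/s × 554.86 kJ/kg = 6325.4 kJ/s
|Q| = 6325.4 kW = 22772 MJ/h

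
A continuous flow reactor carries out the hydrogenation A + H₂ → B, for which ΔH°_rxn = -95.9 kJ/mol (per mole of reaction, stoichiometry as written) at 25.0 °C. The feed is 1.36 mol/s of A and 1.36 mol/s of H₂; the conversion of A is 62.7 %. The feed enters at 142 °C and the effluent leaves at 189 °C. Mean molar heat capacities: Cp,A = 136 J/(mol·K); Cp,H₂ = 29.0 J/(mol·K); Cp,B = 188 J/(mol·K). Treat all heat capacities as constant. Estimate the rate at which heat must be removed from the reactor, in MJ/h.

Extent of reaction ξ = 0.627 × 1.36 = 0.85272 mol/s
Reaction term: ξ·ΔH°_rxn = 0.85272 × -95.9 = -81.776 kJ/s
Sensible, feed 142→25 °C: -26.255 kJ/s
Outlet flows (mol/s): A 0.50728, H₂ 0.50728, B 0.85272
Sensible, products 25→189 °C: 40.018 kJ/s
Q = ΔH = -68.013 kJ/s = -68.013 kW
Heat removed = 244.85 MJ/h

Q_out = 245 MJ/h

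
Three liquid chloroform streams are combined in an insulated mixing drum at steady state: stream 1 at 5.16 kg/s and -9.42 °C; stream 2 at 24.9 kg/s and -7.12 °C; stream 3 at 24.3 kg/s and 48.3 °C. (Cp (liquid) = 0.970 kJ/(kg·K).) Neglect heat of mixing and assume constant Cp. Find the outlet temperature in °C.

T_out = 17.4 °C

Energy balance with Q = 0: Σ ṁᵢCp,ᵢ(T_out − Tᵢ) = 0
T_out = Σ ṁᵢCp,ᵢTᵢ / Σ ṁᵢCp,ᵢ
      = 919.36 / 52.729 = 17.436 °C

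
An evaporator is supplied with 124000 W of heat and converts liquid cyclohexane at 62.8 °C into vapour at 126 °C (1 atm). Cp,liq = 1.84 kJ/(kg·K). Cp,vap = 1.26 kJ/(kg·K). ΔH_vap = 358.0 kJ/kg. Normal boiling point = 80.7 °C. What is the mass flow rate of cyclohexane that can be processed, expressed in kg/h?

ṁ = 996 kg/h

Δh = 1.84×(80.7−62.8) + 358.0 + 1.26×(126−80.7) = 448.01 kJ/kg
Q = 124000 W = 124 kJ/s = 446400 kJ/h
ṁ = Q/Δh = 446400 / 448.01 = 996.4 kg/h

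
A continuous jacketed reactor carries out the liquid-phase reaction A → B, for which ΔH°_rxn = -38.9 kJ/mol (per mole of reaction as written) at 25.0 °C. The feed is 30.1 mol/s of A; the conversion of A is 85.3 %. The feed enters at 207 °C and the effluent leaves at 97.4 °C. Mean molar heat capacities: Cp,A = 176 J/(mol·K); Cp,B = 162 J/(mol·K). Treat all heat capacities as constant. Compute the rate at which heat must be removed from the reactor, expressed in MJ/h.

Extent of reaction ξ = 0.853 × 30.1 = 25.675 mol/s
Reaction term: ξ·ΔH°_rxn = 25.675 × -38.9 = -998.77 kJ/s
Sensible, feed 207→25 °C: -964.16 kJ/s
Outlet flows (mol/s): A 4.4247, B 25.675
Sensible, products 25→97.4 °C: 357.52 kJ/s
Q = ΔH = -1605.4 kJ/s = -1605.4 kW
Heat removed = 5779.5 MJ/h

Q_out = 5780 MJ/h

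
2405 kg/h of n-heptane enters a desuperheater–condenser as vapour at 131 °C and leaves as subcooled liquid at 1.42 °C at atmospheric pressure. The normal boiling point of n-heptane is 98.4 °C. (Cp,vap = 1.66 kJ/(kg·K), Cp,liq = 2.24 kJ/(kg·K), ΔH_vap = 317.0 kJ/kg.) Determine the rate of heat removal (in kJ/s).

Q_c = 393 kJ/s

vapour 131→98.4 °C: -54.116 kJ/kg
condensation at 98.4 °C: -317 kJ/kg
liquid 98.4→1.42 °C: -217.24 kJ/kg
Δh = -54.116 + -317 + -217.24 = -588.35 kJ/kg
Q = ṁ·Δh = 2405 kg/h × -588.35 kJ/kg = -1.415e+06 kJ/h
|Q| = 393.05 kW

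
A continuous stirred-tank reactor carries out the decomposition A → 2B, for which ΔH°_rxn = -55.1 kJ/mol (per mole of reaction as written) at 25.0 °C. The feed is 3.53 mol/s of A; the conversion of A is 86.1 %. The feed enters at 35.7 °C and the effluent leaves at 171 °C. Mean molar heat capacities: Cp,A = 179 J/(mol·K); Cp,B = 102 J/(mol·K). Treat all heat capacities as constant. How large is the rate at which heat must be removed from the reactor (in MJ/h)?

Extent of reaction ξ = 0.861 × 3.53 = 3.0393 mol/s
Reaction term: ξ·ΔH°_rxn = 3.0393 × -55.1 = -167.47 kJ/s
Sensible, feed 35.7→25 °C: -6.761 kJ/s
Outlet flows (mol/s): A 0.49067, B 6.0787
Sensible, products 25→171 °C: 103.35 kJ/s
Q = ΔH = -70.882 kJ/s = -70.882 kW
Heat removed = 255.17 MJ/h

Q_out = 255 MJ/h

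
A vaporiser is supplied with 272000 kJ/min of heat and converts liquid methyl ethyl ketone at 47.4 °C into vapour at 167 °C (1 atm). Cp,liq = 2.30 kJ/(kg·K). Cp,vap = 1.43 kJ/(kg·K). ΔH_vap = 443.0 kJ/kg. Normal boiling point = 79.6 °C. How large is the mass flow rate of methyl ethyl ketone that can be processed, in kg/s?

Δh = 2.30×(79.6−47.4) + 443.0 + 1.43×(167−79.6) = 642.04 kJ/kg
Q = 272000 kJ/min = 4533.3 kJ/s = 4533.3 kJ/s
ṁ = Q/Δh = 4533.3 / 642.04 = 7.0608 kg/s

ṁ = 7.06 kg/s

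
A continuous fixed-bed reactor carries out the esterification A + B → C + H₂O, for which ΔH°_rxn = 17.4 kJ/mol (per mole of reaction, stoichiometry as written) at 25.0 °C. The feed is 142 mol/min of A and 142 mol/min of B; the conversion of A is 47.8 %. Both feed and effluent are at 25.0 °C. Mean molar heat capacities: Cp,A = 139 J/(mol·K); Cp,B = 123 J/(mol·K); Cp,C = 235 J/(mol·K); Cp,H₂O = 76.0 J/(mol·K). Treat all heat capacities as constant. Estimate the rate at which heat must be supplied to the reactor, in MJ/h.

Q_in = 70.9 MJ/h

Extent of reaction ξ = 0.478 × 142 = 67.876 mol/min
Reaction term: ξ·ΔH°_rxn = 67.876 × 17.4 = 1181 kJ/min
Q = ΔH = 1181 kJ/min = 19.684 kW
Heat supplied = 70.863 MJ/h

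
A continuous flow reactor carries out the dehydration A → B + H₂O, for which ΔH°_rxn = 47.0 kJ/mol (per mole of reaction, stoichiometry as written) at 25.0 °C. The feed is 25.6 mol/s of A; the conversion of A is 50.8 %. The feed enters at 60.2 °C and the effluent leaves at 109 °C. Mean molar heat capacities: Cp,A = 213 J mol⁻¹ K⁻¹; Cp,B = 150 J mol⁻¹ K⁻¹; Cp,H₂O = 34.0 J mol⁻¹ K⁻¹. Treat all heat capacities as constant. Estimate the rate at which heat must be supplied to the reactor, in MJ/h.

Extent of reaction ξ = 0.508 × 25.6 = 13.005 mol/s
Reaction term: ξ·ΔH°_rxn = 13.005 × 47.0 = 611.23 kJ/s
Sensible, feed 60.2→25 °C: -191.94 kJ/s
Outlet flows (mol/s): A 12.595, B 13.005, H₂O 13.005
Sensible, products 25→109 °C: 426.36 kJ/s
Q = ΔH = 845.64 kJ/s = 845.64 kW
Heat supplied = 3044.3 MJ/h

Q_in = 3040 MJ/h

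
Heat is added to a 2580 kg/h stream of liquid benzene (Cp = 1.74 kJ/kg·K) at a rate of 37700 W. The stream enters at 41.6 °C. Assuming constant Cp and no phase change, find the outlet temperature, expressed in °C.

Q = 37700 W = 135720 kJ/h
ΔT = Q/(ṁ·Cp) = 135720/(2580×1.74) = 30.233 K
T_out = 41.6 + 30.233 = 71.833 °C

T_out = 71.8 °C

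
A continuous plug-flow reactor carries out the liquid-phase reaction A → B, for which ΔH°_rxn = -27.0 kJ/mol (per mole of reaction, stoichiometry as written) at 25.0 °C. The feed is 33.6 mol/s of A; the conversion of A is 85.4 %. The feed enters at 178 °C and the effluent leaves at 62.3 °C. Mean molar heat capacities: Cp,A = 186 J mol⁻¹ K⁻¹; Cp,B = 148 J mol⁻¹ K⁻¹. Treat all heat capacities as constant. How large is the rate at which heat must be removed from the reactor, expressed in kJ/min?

Q_out = 92300 kJ/min

Extent of reaction ξ = 0.854 × 33.6 = 28.694 mol/s
Reaction term: ξ·ΔH°_rxn = 28.694 × -27.0 = -774.75 kJ/s
Sensible, feed 178→25 °C: -956.19 kJ/s
Outlet flows (mol/s): A 4.9056, B 28.694
Sensible, products 25→62.3 °C: 192.44 kJ/s
Q = ΔH = -1538.5 kJ/s = -1538.5 kW
Heat removed = 92310 kJ/min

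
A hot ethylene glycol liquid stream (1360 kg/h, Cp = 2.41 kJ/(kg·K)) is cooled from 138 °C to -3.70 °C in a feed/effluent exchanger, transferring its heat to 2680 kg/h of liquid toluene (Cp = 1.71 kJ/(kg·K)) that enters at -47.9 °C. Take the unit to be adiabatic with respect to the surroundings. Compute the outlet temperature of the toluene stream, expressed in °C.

T_c,out = 53.4 °C

Heat released by hot stream: Q = 1360 × 2.41 × (138 − -3.70) = 464440 kJ/h
Energy balance on cold side (adiabatic exchanger): Q = ṁ_c·Cp_c·(T_c,out − T_c,in)
T_c,out = -47.9 + 464440/(2680 × 1.71) = 53.443 °C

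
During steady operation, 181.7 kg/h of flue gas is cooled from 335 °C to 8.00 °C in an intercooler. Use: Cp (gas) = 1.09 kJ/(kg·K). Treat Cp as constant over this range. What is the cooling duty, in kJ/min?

Q = ṁ·Cp·ΔT = 181.7 × 1.09 × (8.00 − 335) = -64763 kJ/h
Converting: 64763 / 3600 s = 17.99 kW
Cooling duty = 1079.4 kJ/min

Q_c = 1080 kJ/min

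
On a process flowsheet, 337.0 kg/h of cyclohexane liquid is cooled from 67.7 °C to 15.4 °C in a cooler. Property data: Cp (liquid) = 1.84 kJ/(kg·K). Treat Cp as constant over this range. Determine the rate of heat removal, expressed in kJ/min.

Q = ṁ·Cp·ΔT = 337.0 × 1.84 × (15.4 − 67.7) = -32430 kJ/h
Converting: 32430 / 3600 s = 9.0084 kW
Cooling duty = 540.5 kJ/min

Q_c = 541 kJ/min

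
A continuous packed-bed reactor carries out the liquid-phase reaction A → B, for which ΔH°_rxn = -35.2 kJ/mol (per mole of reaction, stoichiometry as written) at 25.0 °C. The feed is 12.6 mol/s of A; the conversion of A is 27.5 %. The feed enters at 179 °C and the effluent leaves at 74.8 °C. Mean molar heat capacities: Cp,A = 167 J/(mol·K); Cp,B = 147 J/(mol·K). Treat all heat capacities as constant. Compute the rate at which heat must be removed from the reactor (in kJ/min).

Extent of reaction ξ = 0.275 × 12.6 = 3.465 mol/s
Reaction term: ξ·ΔH°_rxn = 3.465 × -35.2 = -121.97 kJ/s
Sensible, feed 179→25 °C: -324.05 kJ/s
Outlet flows (mol/s): A 9.135, B 3.465
Sensible, products 25→74.8 °C: 101.34 kJ/s
Q = ΔH = -344.68 kJ/s = -344.68 kW
Heat removed = 20681 kJ/min

Q_out = 20700 kJ/min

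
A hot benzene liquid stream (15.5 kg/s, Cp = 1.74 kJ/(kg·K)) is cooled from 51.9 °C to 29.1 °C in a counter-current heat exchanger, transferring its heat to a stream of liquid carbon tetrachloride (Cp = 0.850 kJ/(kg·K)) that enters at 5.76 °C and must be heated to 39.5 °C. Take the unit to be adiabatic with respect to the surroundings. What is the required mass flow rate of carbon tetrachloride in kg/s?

ṁ_c = 21.4 kg/s

Heat released by hot stream: Q = 15.5 × 1.74 × (51.9 − 29.1) = 614.92 kJ/s
Energy balance on cold side (adiabatic exchanger): Q = ṁ_c·Cp_c·(T_c,out − T_c,in)
ṁ_c = 614.92 / [0.850 × (39.5 − 5.76)] = 21.441 kg/s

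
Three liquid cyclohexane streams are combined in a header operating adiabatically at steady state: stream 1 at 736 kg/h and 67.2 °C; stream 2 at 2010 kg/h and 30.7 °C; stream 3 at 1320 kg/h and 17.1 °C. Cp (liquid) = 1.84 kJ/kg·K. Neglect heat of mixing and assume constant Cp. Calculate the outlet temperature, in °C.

T_out = 32.9 °C

No heat crosses the boundary, so H_out = H_in.
T_out = Σ ṁᵢCp,ᵢTᵢ / Σ ṁᵢCp,ᵢ
      = 246080 / 7481.4 = 32.892 °C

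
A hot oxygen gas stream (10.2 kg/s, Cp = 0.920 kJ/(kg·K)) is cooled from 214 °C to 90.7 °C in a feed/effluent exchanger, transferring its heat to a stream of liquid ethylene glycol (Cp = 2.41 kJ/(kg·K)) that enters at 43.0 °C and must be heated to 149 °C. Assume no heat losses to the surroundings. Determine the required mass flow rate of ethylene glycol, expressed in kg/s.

ṁ_c = 4.53 kg/s

Heat released by hot stream: Q = 10.2 × 0.920 × (214 − 90.7) = 1157 kJ/s
Energy balance on cold side (adiabatic exchanger): Q = ṁ_c·Cp_c·(T_c,out − T_c,in)
ṁ_c = 1157 / [2.41 × (149 − 43.0)] = 4.5293 kg/s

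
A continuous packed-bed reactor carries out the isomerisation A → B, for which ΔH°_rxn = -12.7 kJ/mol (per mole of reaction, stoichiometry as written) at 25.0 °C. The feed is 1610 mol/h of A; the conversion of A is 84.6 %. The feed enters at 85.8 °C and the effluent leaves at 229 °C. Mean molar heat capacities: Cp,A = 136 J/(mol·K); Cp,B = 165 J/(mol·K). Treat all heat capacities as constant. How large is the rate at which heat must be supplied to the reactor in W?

Extent of reaction ξ = 0.846 × 1610 = 1362.1 mol/h
Reaction term: ξ·ΔH°_rxn = 1362.1 × -12.7 = -17298 kJ/h
Sensible, feed 85.8→25 °C: -13313 kJ/h
Outlet flows (mol/h): A 247.94, B 1362.1
Sensible, products 25→229 °C: 52726 kJ/h
Q = ΔH = 22115 kJ/h = 6.143 kW
Heat supplied = 6143 W

Q_in = 6140 W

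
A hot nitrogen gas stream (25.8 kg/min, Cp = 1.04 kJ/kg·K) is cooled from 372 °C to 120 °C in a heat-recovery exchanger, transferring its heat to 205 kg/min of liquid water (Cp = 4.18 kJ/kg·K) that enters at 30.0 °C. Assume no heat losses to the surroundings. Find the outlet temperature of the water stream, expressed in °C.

T_c,out = 37.9 °C

Heat released by hot stream: Q = 25.8 × 1.04 × (372 − 120) = 6761.7 kJ/min
Energy balance on cold side (adiabatic exchanger): Q = ṁ_c·Cp_c·(T_c,out − T_c,in)
T_c,out = 30.0 + 6761.7/(205 × 4.18) = 37.891 °C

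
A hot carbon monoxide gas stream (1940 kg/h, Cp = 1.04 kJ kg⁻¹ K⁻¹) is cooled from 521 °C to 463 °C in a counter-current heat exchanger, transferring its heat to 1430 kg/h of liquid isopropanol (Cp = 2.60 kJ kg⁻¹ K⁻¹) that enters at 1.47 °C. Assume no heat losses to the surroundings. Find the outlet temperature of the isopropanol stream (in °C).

T_c,out = 32.9 °C

Heat released by hot stream: Q = 1940 × 1.04 × (521 − 463) = 117020 kJ/h
Energy balance on cold side (adiabatic exchanger): Q = ṁ_c·Cp_c·(T_c,out − T_c,in)
T_c,out = 1.47 + 117020/(1430 × 2.60) = 32.944 °C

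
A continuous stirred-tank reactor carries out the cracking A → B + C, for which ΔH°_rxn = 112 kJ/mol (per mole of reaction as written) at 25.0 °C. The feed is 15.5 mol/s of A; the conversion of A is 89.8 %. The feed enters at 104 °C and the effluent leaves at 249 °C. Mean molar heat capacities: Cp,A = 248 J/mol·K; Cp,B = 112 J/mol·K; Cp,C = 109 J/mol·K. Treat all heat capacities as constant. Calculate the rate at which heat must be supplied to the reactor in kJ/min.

Q_in = 122000 kJ/min

Extent of reaction ξ = 0.898 × 15.5 = 13.919 mol/s
Reaction term: ξ·ΔH°_rxn = 13.919 × 112 = 1558.9 kJ/s
Sensible, feed 104→25 °C: -303.68 kJ/s
Outlet flows (mol/s): A 1.581, B 13.919, C 13.919
Sensible, products 25→249 °C: 776.87 kJ/s
Q = ΔH = 2032.1 kJ/s = 2032.1 kW
Heat supplied = 121930 kJ/min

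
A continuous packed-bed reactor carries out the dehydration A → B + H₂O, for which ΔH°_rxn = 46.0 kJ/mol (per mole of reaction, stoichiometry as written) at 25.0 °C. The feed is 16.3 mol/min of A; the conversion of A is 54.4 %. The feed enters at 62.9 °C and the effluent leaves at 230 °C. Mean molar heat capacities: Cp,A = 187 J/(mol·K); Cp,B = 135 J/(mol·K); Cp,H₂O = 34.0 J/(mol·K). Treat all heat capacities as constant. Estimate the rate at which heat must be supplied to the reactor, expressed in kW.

Extent of reaction ξ = 0.544 × 16.3 = 8.8672 mol/min
Reaction term: ξ·ΔH°_rxn = 8.8672 × 46.0 = 407.89 kJ/min
Sensible, feed 62.9→25 °C: -115.52 kJ/min
Outlet flows (mol/min): A 7.4328, B 8.8672, H₂O 8.8672
Sensible, products 25→230 °C: 592.14 kJ/min
Q = ΔH = 884.51 kJ/min = 14.742 kW
Heat supplied = 14.742 kW

Q_in = 14.7 kW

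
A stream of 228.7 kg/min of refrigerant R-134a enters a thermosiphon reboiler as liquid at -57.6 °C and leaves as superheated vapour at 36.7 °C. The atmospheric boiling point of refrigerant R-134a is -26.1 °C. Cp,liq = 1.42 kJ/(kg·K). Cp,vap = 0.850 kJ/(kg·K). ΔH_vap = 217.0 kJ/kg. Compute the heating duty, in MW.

liquid -57.6→-26.1 °C: 44.73 kJ/kg
vaporisation at -26.1 °C: 217 kJ/kg
vapour -26.1→36.7 °C: 53.38 kJ/kg
Δh = 44.73 + 217 + 53.38 = 315.11 kJ/kg
Q = ṁ·Δh = 228.7 kg/min × 315.11 kJ/kg = 72066 kJ/min
|Q| = 1201.1 kW = 1.2011 MW

Q = 1.20 MW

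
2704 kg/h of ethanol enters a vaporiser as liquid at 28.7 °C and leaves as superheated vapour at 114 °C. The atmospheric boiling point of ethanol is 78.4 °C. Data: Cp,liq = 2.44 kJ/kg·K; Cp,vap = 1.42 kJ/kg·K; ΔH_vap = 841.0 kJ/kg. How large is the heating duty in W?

Q = 761000 W

liquid 28.7→78.4 °C: 121.27 kJ/kg
vaporisation at 78.4 °C: 841 kJ/kg
vapour 78.4→114 °C: 50.552 kJ/kg
Δh = 121.27 + 841 + 50.552 = 1012.8 kJ/kg
Q = ṁ·Δh = 2704 kg/h × 1012.8 kJ/kg = 2.7387e+06 kJ/h
|Q| = 760.74 kW = 760740 W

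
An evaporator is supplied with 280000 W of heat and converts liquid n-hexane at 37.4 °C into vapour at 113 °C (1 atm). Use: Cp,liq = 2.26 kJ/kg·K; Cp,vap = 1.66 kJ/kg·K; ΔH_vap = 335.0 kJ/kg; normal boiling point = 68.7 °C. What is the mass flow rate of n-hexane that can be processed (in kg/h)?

Δh = 2.26×(68.7−37.4) + 335.0 + 1.66×(113−68.7) = 479.28 kJ/kg
Q = 280000 W = 280 kJ/s = 1.008e+06 kJ/h
ṁ = Q/Δh = 1.008e+06 / 479.28 = 2103.2 kg/h

ṁ = 2100 kg/h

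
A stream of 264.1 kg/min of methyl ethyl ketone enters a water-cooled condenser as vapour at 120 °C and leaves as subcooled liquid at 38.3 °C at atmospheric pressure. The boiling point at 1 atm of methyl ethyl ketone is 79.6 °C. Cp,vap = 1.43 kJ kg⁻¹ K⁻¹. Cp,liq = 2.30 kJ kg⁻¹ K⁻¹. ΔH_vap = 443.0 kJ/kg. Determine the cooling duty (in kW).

vapour 120→79.6 °C: -57.772 kJ/kg
condensation at 79.6 °C: -443 kJ/kg
liquid 79.6→38.3 °C: -94.99 kJ/kg
Δh = -57.772 + -443 + -94.99 = -595.76 kJ/kg
Q = ṁ·Δh = 264.1 kg/min × -595.76 kJ/kg = -157340 kJ/min
|Q| = 2622.3 kW

Q_c = 2620 kW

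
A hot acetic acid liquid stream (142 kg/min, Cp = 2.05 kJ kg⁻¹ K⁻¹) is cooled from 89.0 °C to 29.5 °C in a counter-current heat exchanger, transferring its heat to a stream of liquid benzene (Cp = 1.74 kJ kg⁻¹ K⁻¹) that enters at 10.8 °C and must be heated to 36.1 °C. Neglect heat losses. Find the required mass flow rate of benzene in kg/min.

ṁ_c = 393 kg/min

Heat released by hot stream: Q = 142 × 2.05 × (89.0 − 29.5) = 17320 kJ/min
Energy balance on cold side (adiabatic exchanger): Q = ṁ_c·Cp_c·(T_c,out − T_c,in)
ṁ_c = 17320 / [1.74 × (36.1 − 10.8)] = 393.45 kg/min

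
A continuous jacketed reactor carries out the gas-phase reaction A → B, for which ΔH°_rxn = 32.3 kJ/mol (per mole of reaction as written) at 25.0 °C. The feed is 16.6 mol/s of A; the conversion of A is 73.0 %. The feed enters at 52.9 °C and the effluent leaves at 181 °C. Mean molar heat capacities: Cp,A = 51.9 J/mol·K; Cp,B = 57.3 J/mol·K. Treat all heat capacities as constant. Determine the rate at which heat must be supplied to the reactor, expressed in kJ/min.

Q_in = 30700 kJ/min

Extent of reaction ξ = 0.730 × 16.6 = 12.118 mol/s
Reaction term: ξ·ΔH°_rxn = 12.118 × 32.3 = 391.41 kJ/s
Sensible, feed 52.9→25 °C: -24.037 kJ/s
Outlet flows (mol/s): A 4.482, B 12.118
Sensible, products 25→181 °C: 144.61 kJ/s
Q = ΔH = 511.98 kJ/s = 511.98 kW
Heat supplied = 30719 kJ/min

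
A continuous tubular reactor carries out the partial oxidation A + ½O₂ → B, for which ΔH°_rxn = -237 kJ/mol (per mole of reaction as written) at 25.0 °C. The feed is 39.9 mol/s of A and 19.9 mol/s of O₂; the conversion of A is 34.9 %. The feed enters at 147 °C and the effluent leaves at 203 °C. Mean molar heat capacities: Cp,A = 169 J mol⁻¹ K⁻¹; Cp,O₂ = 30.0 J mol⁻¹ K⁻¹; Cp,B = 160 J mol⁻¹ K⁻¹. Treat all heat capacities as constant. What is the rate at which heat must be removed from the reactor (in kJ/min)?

Q_out = 177000 kJ/min

Extent of reaction ξ = 0.349 × 39.9 = 13.925 mol/s
Reaction term: ξ·ΔH°_rxn = 13.925 × -237 = -3300.2 kJ/s
Sensible, feed 147→25 °C: -895.49 kJ/s
Outlet flows (mol/s): A 25.975, O₂ 12.937, B 13.925
Sensible, products 25→203 °C: 1247 kJ/s
Q = ΔH = -2948.7 kJ/s = -2948.7 kW
Heat removed = 176920 kJ/min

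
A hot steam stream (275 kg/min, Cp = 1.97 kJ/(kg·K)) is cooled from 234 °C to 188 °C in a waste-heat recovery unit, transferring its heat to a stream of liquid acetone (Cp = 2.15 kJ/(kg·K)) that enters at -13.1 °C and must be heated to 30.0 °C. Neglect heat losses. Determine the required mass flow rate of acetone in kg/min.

Heat released by hot stream: Q = 275 × 1.97 × (234 − 188) = 24920 kJ/min
Energy balance on cold side (adiabatic exchanger): Q = ṁ_c·Cp_c·(T_c,out − T_c,in)
ṁ_c = 24920 / [2.15 × (30.0 − -13.1)] = 268.93 kg/min

ṁ_c = 269 kg/min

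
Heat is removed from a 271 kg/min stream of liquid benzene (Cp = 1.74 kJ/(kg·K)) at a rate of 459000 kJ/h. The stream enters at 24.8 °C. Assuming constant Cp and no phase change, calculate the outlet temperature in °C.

Q = 459000 kJ/h = 7650 kJ/min
ΔT = Q/(ṁ·Cp) = 7650/(271×1.74) = 16.223 K
T_out = 24.8 − 16.223 = 8.5766 °C

T_out = 8.58 °C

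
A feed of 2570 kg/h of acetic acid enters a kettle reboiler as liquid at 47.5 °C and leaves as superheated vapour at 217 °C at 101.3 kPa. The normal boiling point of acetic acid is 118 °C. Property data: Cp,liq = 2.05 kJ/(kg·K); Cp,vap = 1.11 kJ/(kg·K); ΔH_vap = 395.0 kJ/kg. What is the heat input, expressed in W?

Q = 464000 W

liquid 47.5→118 °C: 144.52 kJ/kg
vaporisation at 118 °C: 395 kJ/kg
vapour 118→217 °C: 109.89 kJ/kg
Δh = 144.52 + 395 + 109.89 = 649.41 kJ/kg
Q = ṁ·Δh = 2570 kg/h × 649.41 kJ/kg = 1.669e+06 kJ/h
|Q| = 463.61 kW = 463610 W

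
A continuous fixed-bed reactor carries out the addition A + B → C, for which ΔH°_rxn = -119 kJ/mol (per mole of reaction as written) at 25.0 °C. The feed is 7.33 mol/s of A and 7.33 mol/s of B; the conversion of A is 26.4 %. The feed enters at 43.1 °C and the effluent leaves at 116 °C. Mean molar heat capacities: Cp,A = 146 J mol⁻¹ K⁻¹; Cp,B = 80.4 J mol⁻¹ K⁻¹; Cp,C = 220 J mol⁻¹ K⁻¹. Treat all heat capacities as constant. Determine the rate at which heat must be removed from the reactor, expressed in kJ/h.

Extent of reaction ξ = 0.264 × 7.33 = 1.9351 mol/s
Reaction term: ξ·ΔH°_rxn = 1.9351 × -119 = -230.28 kJ/s
Sensible, feed 43.1→25 °C: -30.037 kJ/s
Outlet flows (mol/s): A 5.3949, B 5.3949, C 1.9351
Sensible, products 25→116 °C: 149.89 kJ/s
Q = ΔH = -110.43 kJ/s = -110.43 kW
Heat removed = 397540 kJ/h

Q_out = 398000 kJ/h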